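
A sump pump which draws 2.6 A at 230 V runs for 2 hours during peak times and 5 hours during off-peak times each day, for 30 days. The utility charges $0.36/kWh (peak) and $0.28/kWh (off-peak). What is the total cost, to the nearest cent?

$38.03

Power = 2.6 A × 230 V = 598 W = 0.598 kW
Peak energy = 0.598 kW × 2 h × 30 = 35.88 kWh
Off-peak energy = 0.598 kW × 5 h × 30 = 89.7 kWh
Cost = 35.88 × $0.36 + 89.7 × $0.28 = $12.9168 + $25.116 = $38.03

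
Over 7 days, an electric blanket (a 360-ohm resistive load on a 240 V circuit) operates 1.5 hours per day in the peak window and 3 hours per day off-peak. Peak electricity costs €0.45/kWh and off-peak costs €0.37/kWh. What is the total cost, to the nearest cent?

€2.00

Power = V²/R = 240²/360 = 160 W = 0.16 kW
Peak energy = 0.16 kW × 1.5 h × 7 = 1.68 kWh
Off-peak energy = 0.16 kW × 3 h × 7 = 3.36 kWh
Cost = 1.68 × €0.45 + 3.36 × €0.37 = €0.756 + €1.2432 = €2.00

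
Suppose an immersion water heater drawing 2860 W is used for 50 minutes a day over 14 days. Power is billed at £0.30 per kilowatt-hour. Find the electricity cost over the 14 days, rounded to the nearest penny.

Runtime = 50 min × 14 = 700 min = 11.666666… h
Energy = 2.86 kW × 11.666666… h = 33.366666… kWh
Cost = 33.366666… kWh × £0.30/kWh = £10.01

£10.01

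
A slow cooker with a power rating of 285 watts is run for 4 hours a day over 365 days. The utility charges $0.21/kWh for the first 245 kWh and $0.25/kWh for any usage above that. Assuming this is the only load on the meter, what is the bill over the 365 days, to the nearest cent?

Runtime = 4 h/day × 365 days = 1460 h
Energy = 0.285 kW × 1460 h = 416.1 kWh
Tier 1 (0–245 kWh): 245 × $0.21 = $51.45
Above 245 kWh: 171.1 × $0.25 = $42.775
Bill = $94.23

$94.23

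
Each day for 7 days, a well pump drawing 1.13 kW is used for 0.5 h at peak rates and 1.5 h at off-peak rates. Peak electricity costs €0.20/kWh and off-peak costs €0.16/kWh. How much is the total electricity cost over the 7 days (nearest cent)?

Peak energy = 1.13 kW × 0.5 h × 7 = 3.955 kWh
Off-peak energy = 1.13 kW × 1.5 h × 7 = 11.865 kWh
Cost = 3.955 × €0.20 + 11.865 × €0.16 = €0.791 + €1.8984 = €2.69

€2.69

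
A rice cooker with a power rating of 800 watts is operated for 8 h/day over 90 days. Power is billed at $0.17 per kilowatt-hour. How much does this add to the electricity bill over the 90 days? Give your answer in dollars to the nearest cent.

Runtime = 8 h/day × 90 days = 720 h
Energy = 0.8 kW × 720 h = 576 kWh
Cost = 576 kWh × $0.17/kWh = $97.92

$97.92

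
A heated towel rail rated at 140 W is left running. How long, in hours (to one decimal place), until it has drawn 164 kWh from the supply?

1171.4 h

Hours = 164 kWh ÷ 0.14 kW = 1171.4 h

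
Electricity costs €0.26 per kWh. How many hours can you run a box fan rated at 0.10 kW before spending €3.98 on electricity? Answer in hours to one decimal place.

153.1 h

Energy available = €3.98 ÷ €0.26/kWh = 15.3077 kWh
Hours = 15.3077 kWh ÷ 0.1 kW = 153.1 h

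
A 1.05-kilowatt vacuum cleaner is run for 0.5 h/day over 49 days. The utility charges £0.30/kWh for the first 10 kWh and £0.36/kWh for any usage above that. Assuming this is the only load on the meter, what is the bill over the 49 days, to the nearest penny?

£8.66

Runtime = 0.5 h/day × 49 days = 24.5 h
Energy = 1.05 kW × 24.5 h = 25.725 kWh
Tier 1 (0–10 kWh): 10 × £0.30 = £3
Above 10 kWh: 15.725 × £0.36 = £5.661
Bill = £8.66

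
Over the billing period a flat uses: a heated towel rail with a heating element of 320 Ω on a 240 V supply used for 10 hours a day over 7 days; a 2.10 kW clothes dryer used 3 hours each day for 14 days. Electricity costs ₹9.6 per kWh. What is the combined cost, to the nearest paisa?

₹967.68

heated towel rail: Power = V²/R = 240²/320 = 180 W = 0.18 kW
heated towel rail: Runtime = 10 h/day × 7 days = 70 h
heated towel rail: 0.18 kW × 70 h = 12.6 kWh
clothes dryer: Runtime = 3 h/day × 14 days = 42 h
clothes dryer: 2.1 kW × 42 h = 88.2 kWh
Total energy = 100.8 kWh
Cost = 100.8 × ₹9.6 = ₹967.68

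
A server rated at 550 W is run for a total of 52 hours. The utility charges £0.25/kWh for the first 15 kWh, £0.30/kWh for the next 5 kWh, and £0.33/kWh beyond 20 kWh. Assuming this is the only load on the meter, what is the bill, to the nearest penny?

£8.09

Energy = 0.55 kW × 52 h = 28.6 kWh
Tier 1 (0–15 kWh): 15 × £0.25 = £3.75
Tier 2 (15–20 kWh): 5 × £0.30 = £1.5
Above 20 kWh: 8.6 × £0.33 = £2.838
Bill = £8.09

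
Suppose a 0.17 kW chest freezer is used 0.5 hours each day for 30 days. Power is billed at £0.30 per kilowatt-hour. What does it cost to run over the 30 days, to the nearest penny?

£0.77

Runtime = 0.5 h/day × 30 days = 15 h
Energy = 0.17 kW × 15 h = 2.55 kWh
Cost = 2.55 kWh × £0.30/kWh = £0.77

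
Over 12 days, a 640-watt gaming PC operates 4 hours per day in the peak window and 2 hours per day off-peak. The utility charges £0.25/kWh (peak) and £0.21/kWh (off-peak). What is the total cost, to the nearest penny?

£10.91

Peak energy = 0.64 kW × 4 h × 12 = 30.72 kWh
Off-peak energy = 0.64 kW × 2 h × 12 = 15.36 kWh
Cost = 30.72 × £0.25 + 15.36 × £0.21 = £7.68 + £3.2256 = £10.91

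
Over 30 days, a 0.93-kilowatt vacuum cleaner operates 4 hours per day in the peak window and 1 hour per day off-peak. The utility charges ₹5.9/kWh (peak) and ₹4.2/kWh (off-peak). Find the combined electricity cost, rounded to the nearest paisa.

Peak energy = 0.93 kW × 4 h × 30 = 111.6 kWh
Off-peak energy = 0.93 kW × 1 h × 30 = 27.9 kWh
Cost = 111.6 × ₹5.9 + 27.9 × ₹4.2 = ₹658.44 + ₹117.18 = ₹775.62

₹775.62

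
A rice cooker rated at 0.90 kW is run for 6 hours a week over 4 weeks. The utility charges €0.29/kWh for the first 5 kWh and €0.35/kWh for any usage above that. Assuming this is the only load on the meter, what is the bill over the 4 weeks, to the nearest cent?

€7.26

Runtime = 6 h/week × 4 weeks = 24 h
Energy = 0.9 kW × 24 h = 21.6 kWh
Tier 1 (0–5 kWh): 5 × €0.29 = €1.45
Above 5 kWh: 16.6 × €0.35 = €5.81
Bill = €7.26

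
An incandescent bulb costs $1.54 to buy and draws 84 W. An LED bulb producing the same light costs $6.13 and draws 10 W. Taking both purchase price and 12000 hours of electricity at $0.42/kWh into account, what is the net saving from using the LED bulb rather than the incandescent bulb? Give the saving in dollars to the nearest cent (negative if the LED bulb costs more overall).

incandescent bulb: $1.54 + (84/1000) kW × 12000 h × $0.42 = $1.54 + $423.36 = $424.9
LED bulb: $6.13 + (10/1000) kW × 12000 h × $0.42 = $6.13 + $50.4 = $56.53
Saving = $424.9 − $56.53 = $368.37

$368.37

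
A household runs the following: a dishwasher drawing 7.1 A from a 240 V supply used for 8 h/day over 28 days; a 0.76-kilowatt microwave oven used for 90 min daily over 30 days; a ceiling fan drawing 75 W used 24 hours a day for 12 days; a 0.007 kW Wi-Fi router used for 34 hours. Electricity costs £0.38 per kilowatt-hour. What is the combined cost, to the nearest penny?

dishwasher: Power = 7.1 A × 240 V = 1704 W = 1.704 kW
dishwasher: Runtime = 8 h/day × 28 days = 224 h
dishwasher: 1.704 kW × 224 h = 381.696 kWh
microwave oven: Runtime = 90 min × 30 = 2700 min = 45 h
microwave oven: 0.76 kW × 45 h = 34.2 kWh
ceiling fan: Runtime = 24 h × 12 = 288 h
ceiling fan: 0.075 kW × 288 h = 21.6 kWh
Wi-Fi router: 0.007 kW × 34 h = 0.238 kWh
Total energy = 437.734 kWh
Cost = 437.734 × £0.38 = £166.34

£166.34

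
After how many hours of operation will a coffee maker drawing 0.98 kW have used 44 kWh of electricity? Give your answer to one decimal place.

44.9 h

Hours = 44 kWh ÷ 0.98 kW = 44.9 h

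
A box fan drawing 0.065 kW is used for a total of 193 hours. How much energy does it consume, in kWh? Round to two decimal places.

Energy = 0.065 kW × 193 h = 12.545 kWh ≈ 12.55 kWh

12.55 kWh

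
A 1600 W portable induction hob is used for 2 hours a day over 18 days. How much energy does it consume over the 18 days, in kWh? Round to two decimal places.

Runtime = 2 h/day × 18 days = 36 h
Energy = 1.6 kW × 36 h = 57.6 kWh

57.60 kWh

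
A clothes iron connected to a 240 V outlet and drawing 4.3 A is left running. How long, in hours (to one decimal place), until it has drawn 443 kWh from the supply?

429.3 h

Power = 4.3 A × 240 V = 1032 W = 1.032 kW
Hours = 443 kWh ÷ 1.032 kW = 429.3 h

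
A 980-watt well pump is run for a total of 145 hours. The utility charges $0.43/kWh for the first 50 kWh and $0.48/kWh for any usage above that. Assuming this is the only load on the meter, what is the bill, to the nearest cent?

$65.71

Energy = 0.98 kW × 145 h = 142.1 kWh
Tier 1 (0–50 kWh): 50 × $0.43 = $21.5
Above 50 kWh: 92.1 × $0.48 = $44.208
Bill = $65.71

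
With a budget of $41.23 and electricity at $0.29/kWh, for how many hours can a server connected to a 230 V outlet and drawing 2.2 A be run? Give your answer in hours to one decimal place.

281.0 h

Power = 2.2 A × 230 V = 506 W = 0.506 kW
Energy available = $41.23 ÷ $0.29/kWh = 142.1724 kWh
Hours = 142.1724 kWh ÷ 0.506 kW = 281.0 h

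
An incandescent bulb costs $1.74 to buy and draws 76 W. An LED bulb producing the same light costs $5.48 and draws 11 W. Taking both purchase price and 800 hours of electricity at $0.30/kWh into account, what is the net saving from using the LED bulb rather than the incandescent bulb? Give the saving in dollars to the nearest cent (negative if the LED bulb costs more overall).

$11.86

incandescent bulb: $1.74 + (76/1000) kW × 800 h × $0.30 = $1.74 + $18.24 = $19.98
LED bulb: $5.48 + (11/1000) kW × 800 h × $0.30 = $5.48 + $2.64 = $8.12
Saving = $19.98 − $8.12 = $11.86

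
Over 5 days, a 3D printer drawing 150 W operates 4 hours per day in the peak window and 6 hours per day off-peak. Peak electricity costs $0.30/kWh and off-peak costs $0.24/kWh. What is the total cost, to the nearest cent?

$1.98

Peak energy = 0.15 kW × 4 h × 5 = 3 kWh
Off-peak energy = 0.15 kW × 6 h × 5 = 4.5 kWh
Cost = 3 × $0.30 + 4.5 × $0.24 = $0.9 + $1.08 = $1.98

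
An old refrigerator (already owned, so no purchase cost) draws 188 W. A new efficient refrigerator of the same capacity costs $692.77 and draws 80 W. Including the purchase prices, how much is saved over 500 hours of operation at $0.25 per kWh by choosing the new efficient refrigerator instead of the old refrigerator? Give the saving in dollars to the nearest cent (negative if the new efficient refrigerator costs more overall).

-$679.27

old refrigerator: $0.00 + (188/1000) kW × 500 h × $0.25 = $0.00 + $23.5 = $23.5
new efficient refrigerator: $692.77 + (80/1000) kW × 500 h × $0.25 = $692.77 + $10 = $702.77
Saving = $23.5 − $702.77 = −$679.27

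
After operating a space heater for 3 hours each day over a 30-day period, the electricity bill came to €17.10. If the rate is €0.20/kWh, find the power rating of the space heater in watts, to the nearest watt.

950 W

Energy = €17.10 ÷ €0.20/kWh = 85.5 kWh
Runtime = 3 h/day × 30 days = 90 h
Power = 85.5 kWh ÷ 90 h = 0.95 kW = 950 W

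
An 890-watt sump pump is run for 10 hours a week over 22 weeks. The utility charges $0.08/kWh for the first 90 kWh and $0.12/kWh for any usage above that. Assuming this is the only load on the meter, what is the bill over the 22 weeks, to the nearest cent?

$19.90

Runtime = 10 h/week × 22 weeks = 220 h
Energy = 0.89 kW × 220 h = 195.8 kWh
Tier 1 (0–90 kWh): 90 × $0.08 = $7.2
Above 90 kWh: 105.8 × $0.12 = $12.696
Bill = $19.90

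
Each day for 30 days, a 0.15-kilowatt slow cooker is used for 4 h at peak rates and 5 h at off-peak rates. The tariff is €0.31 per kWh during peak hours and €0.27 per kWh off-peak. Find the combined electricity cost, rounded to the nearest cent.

€11.66

Peak energy = 0.15 kW × 4 h × 30 = 18 kWh
Off-peak energy = 0.15 kW × 5 h × 30 = 22.5 kWh
Cost = 18 × €0.31 + 22.5 × €0.27 = €5.58 + €6.075 = €11.66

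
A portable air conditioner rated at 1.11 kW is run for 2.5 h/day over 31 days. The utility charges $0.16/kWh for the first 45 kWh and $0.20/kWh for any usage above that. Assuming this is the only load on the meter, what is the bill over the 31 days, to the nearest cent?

Runtime = 2.5 h/day × 31 days = 77.5 h
Energy = 1.11 kW × 77.5 h = 86.025 kWh
Tier 1 (0–45 kWh): 45 × $0.16 = $7.2
Above 45 kWh: 41.025 × $0.20 = $8.205
Bill = $15.41

$15.41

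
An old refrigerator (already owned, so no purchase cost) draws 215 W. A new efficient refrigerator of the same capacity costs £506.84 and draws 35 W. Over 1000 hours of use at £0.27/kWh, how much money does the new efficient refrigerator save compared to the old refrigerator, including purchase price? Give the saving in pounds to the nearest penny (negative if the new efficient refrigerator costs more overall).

-£458.24

old refrigerator: £0.00 + (215/1000) kW × 1000 h × £0.27 = £0.00 + £58.05 = £58.05
new efficient refrigerator: £506.84 + (35/1000) kW × 1000 h × £0.27 = £506.84 + £9.45 = £516.29
Saving = £58.05 − £516.29 = −£458.24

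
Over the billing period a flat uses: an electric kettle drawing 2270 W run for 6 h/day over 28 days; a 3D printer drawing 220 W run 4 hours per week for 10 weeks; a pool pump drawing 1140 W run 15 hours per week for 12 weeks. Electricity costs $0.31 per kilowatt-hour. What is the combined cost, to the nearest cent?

$184.56

electric kettle: Runtime = 6 h/day × 28 days = 168 h
electric kettle: 2.27 kW × 168 h = 381.36 kWh
3D printer: Runtime = 4 h/week × 10 weeks = 40 h
3D printer: 0.22 kW × 40 h = 8.8 kWh
pool pump: Runtime = 15 h/week × 12 weeks = 180 h
pool pump: 1.14 kW × 180 h = 205.2 kWh
Total energy = 595.36 kWh
Cost = 595.36 × $0.31 = $184.56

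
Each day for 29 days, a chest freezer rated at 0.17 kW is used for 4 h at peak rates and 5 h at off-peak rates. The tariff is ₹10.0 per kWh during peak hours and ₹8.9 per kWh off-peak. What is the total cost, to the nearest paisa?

₹416.59

Peak energy = 0.17 kW × 4 h × 29 = 19.72 kWh
Off-peak energy = 0.17 kW × 5 h × 29 = 24.65 kWh
Cost = 19.72 × ₹10.0 + 24.65 × ₹8.9 = ₹197.2 + ₹219.385 = ₹416.59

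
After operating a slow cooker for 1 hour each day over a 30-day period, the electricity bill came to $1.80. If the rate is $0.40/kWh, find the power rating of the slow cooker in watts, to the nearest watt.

Energy = $1.80 ÷ $0.40/kWh = 4.5 kWh
Runtime = 1 h/day × 30 days = 30 h
Power = 4.5 kWh ÷ 30 h = 0.15 kW = 150 W

150 W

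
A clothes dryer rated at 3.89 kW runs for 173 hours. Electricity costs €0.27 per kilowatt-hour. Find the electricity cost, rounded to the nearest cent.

Energy = 3.89 kW × 173 h = 672.97 kWh
Cost = 672.97 kWh × €0.27/kWh = €181.70

€181.70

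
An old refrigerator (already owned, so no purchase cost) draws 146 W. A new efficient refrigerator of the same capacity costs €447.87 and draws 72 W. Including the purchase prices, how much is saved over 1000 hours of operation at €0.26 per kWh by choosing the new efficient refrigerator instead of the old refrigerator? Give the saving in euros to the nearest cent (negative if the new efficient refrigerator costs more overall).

old refrigerator: €0.00 + (146/1000) kW × 1000 h × €0.26 = €0.00 + €37.96 = €37.96
new efficient refrigerator: €447.87 + (72/1000) kW × 1000 h × €0.26 = €447.87 + €18.72 = €466.59
Saving = €37.96 − €466.59 = −€428.63

-€428.63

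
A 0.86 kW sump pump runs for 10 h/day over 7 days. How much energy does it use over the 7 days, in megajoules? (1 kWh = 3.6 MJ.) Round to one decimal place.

Runtime = 10 h/day × 7 days = 70 h
Energy = 0.86 kW × 70 h = 60.2 kWh
= 60.2 × 3.6 MJ = 216.7 MJ

216.7 MJ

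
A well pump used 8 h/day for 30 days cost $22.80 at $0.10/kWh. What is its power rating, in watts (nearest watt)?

950 W

Energy = $22.80 ÷ $0.10/kWh = 228 kWh
Runtime = 8 h/day × 30 days = 240 h
Power = 228 kWh ÷ 240 h = 0.95 kW = 950 W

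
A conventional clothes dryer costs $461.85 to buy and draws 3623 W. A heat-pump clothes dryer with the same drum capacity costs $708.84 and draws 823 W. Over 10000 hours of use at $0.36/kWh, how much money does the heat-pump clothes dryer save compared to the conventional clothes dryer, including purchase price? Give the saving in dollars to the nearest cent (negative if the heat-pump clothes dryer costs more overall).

$9833.01

conventional clothes dryer: $461.85 + (3623/1000) kW × 10000 h × $0.36 = $461.85 + $13042.8 = $13504.65
heat-pump clothes dryer: $708.84 + (823/1000) kW × 10000 h × $0.36 = $708.84 + $2962.8 = $3671.64
Saving = $13504.65 − $3671.64 = $9833.01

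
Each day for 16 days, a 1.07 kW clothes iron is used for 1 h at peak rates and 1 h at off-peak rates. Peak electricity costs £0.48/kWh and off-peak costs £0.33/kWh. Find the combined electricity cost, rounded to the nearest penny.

Peak energy = 1.07 kW × 1 h × 16 = 17.12 kWh
Off-peak energy = 1.07 kW × 1 h × 16 = 17.12 kWh
Cost = 17.12 × £0.48 + 17.12 × £0.33 = £8.2176 + £5.6496 = £13.87

£13.87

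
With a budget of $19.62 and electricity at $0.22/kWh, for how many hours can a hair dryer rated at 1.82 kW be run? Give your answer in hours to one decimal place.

Energy available = $19.62 ÷ $0.22/kWh = 89.1818 kWh
Hours = 89.1818 kWh ÷ 1.82 kW = 49.0 h

49.0 h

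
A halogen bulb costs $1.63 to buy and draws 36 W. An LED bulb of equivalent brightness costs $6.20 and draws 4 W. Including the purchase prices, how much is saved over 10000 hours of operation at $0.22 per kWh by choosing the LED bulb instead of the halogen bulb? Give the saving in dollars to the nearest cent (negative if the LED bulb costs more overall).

halogen bulb: $1.63 + (36/1000) kW × 10000 h × $0.22 = $1.63 + $79.2 = $80.83
LED bulb: $6.20 + (4/1000) kW × 10000 h × $0.22 = $6.20 + $8.8 = $15
Saving = $80.83 − $15 = $65.83

$65.83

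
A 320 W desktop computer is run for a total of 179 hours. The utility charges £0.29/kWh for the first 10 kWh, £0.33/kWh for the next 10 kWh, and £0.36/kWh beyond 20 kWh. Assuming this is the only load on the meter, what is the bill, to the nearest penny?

Energy = 0.32 kW × 179 h = 57.28 kWh
Tier 1 (0–10 kWh): 10 × £0.29 = £2.9
Tier 2 (10–20 kWh): 10 × £0.33 = £3.3
Above 20 kWh: 37.28 × £0.36 = £13.4208
Bill = £19.62

£19.62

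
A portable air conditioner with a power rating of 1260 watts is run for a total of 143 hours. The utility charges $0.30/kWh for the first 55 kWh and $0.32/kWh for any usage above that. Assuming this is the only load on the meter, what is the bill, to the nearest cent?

$56.56

Energy = 1.26 kW × 143 h = 180.18 kWh
Tier 1 (0–55 kWh): 55 × $0.30 = $16.5
Above 55 kWh: 125.18 × $0.32 = $40.0576
Bill = $56.56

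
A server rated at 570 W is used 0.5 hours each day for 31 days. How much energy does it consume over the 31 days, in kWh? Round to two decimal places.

Runtime = 0.5 h/day × 31 days = 15.5 h
Energy = 0.57 kW × 15.5 h = 8.835 kWh ≈ 8.84 kWh

8.84 kWh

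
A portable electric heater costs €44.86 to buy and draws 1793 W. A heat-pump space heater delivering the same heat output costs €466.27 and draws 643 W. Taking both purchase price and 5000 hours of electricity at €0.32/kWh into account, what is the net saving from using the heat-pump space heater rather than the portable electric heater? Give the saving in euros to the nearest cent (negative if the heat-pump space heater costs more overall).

€1418.59

portable electric heater: €44.86 + (1793/1000) kW × 5000 h × €0.32 = €44.86 + €2868.8 = €2913.66
heat-pump space heater: €466.27 + (643/1000) kW × 5000 h × €0.32 = €466.27 + €1028.8 = €1495.07
Saving = €2913.66 − €1495.07 = €1418.59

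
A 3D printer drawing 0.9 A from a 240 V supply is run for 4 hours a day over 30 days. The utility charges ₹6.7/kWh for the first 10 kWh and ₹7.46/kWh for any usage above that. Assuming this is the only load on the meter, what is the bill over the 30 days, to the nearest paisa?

Power = 0.9 A × 240 V = 216 W = 0.216 kW
Runtime = 4 h/day × 30 days = 120 h
Energy = 0.216 kW × 120 h = 25.92 kWh
Tier 1 (0–10 kWh): 10 × ₹6.7 = ₹67
Above 10 kWh: 15.92 × ₹7.46 = ₹118.7632
Bill = ₹185.76

₹185.76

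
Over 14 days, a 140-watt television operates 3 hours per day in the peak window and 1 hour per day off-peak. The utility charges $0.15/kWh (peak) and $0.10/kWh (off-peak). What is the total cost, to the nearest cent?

Peak energy = 0.14 kW × 3 h × 14 = 5.88 kWh
Off-peak energy = 0.14 kW × 1 h × 14 = 1.96 kWh
Cost = 5.88 × $0.15 + 1.96 × $0.10 = $0.882 + $0.196 = $1.08

$1.08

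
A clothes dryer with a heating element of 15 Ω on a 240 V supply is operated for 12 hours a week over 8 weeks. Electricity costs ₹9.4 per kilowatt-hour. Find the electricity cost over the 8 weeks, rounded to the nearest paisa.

₹3465.22

Power = V²/R = 240²/15 = 3840 W = 3.84 kW
Runtime = 12 h/week × 8 weeks = 96 h
Energy = 3.84 kW × 96 h = 368.64 kWh
Cost = 368.64 kWh × ₹9.4/kWh = ₹3465.22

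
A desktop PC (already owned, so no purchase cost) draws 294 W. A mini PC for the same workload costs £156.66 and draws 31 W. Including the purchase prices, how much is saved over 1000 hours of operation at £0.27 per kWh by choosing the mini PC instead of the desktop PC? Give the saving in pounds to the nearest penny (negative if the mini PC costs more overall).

-£85.65

desktop PC: £0.00 + (294/1000) kW × 1000 h × £0.27 = £0.00 + £79.38 = £79.38
mini PC: £156.66 + (31/1000) kW × 1000 h × £0.27 = £156.66 + £8.37 = £165.03
Saving = £79.38 − £165.03 = −£85.65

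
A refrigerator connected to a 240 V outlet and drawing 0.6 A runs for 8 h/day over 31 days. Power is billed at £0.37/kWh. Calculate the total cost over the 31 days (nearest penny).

£13.21

Power = 0.6 A × 240 V = 144 W = 0.144 kW
Runtime = 8 h/day × 31 days = 248 h
Energy = 0.144 kW × 248 h = 35.712 kWh
Cost = 35.712 kWh × £0.37/kWh = £13.21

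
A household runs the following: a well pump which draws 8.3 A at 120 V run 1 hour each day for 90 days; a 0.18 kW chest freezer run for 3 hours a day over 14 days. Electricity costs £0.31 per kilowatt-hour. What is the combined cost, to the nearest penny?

£30.13

well pump: Power = 8.3 A × 120 V = 996 W = 0.996 kW
well pump: Runtime = 1 h/day × 90 days = 90 h
well pump: 0.996 kW × 90 h = 89.64 kWh
chest freezer: Runtime = 3 h/day × 14 days = 42 h
chest freezer: 0.18 kW × 42 h = 7.56 kWh
Total energy = 97.2 kWh
Cost = 97.2 × £0.31 = £30.13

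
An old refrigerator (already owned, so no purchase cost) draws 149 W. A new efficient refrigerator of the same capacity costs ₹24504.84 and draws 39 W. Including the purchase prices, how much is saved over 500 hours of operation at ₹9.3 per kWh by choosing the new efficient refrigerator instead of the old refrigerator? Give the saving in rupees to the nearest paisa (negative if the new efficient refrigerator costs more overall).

-₹23993.34

old refrigerator: ₹0.00 + (149/1000) kW × 500 h × ₹9.3 = ₹0.00 + ₹692.85 = ₹692.85
new efficient refrigerator: ₹24504.84 + (39/1000) kW × 500 h × ₹9.3 = ₹24504.84 + ₹181.35 = ₹24686.19
Saving = ₹692.85 − ₹24686.19 = −₹23993.34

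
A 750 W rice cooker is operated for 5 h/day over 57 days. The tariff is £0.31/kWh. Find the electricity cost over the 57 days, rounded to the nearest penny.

Runtime = 5 h/day × 57 days = 285 h
Energy = 0.75 kW × 285 h = 213.75 kWh
Cost = 213.75 kWh × £0.31/kWh = £66.26

£66.26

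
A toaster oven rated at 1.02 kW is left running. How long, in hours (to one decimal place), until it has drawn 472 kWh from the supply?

462.7 h

Hours = 472 kWh ÷ 1.02 kW = 462.7 h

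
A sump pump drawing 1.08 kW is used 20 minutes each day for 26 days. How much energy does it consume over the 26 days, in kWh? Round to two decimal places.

Runtime = 20 min × 26 = 520 min = 8.666666… h
Energy = 1.08 kW × 8.666666… h = 9.36 kWh

9.36 kWh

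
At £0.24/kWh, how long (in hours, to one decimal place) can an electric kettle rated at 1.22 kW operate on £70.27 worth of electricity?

240.0 h

Energy available = £70.27 ÷ £0.24/kWh = 292.7917 kWh
Hours = 292.7917 kWh ÷ 1.22 kW = 240.0 h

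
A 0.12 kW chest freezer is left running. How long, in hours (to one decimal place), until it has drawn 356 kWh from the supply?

2966.7 h

Hours = 356 kWh ÷ 0.12 kW = 2966.7 h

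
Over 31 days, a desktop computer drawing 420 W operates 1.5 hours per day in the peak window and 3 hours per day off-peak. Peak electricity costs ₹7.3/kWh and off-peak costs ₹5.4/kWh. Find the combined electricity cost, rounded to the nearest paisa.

₹353.49

Peak energy = 0.42 kW × 1.5 h × 31 = 19.53 kWh
Off-peak energy = 0.42 kW × 3 h × 31 = 39.06 kWh
Cost = 19.53 × ₹7.3 + 39.06 × ₹5.4 = ₹142.569 + ₹210.924 = ₹353.49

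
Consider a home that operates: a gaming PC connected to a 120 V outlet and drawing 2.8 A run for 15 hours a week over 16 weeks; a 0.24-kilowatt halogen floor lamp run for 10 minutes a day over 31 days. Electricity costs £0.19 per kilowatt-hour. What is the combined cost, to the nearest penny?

gaming PC: Power = 2.8 A × 120 V = 336 W = 0.336 kW
gaming PC: Runtime = 15 h/week × 16 weeks = 240 h
gaming PC: 0.336 kW × 240 h = 80.64 kWh
halogen floor lamp: Runtime = 10 min × 31 = 310 min = 5.166666… h
halogen floor lamp: 0.24 kW × 5.166666… h = 1.24 kWh
Total energy = 81.88 kWh
Cost = 81.88 × £0.19 = £15.56

£15.56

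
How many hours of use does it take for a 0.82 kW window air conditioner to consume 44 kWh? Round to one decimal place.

Hours = 44 kWh ÷ 0.82 kW = 53.7 h

53.7 h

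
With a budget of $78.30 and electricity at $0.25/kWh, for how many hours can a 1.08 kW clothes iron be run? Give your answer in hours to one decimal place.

Energy available = $78.30 ÷ $0.25/kWh = 313.2 kWh
Hours = 313.2 kWh ÷ 1.08 kW = 290.0 h

290.0 h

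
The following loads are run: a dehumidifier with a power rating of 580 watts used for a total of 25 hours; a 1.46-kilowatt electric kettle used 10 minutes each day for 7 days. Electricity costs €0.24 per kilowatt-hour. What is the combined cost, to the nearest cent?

dehumidifier: 0.58 kW × 25 h = 14.5 kWh
electric kettle: Runtime = 10 min × 7 = 70 min = 1.166666… h
electric kettle: 1.46 kW × 1.166666… h = 1.703333… kWh
Total energy = 16.203333… kWh
Cost = 16.203333… × €0.24 = €3.89

€3.89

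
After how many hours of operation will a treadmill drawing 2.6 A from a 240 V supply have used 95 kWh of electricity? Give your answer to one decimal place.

Power = 2.6 A × 240 V = 624 W = 0.624 kW
Hours = 95 kWh ÷ 0.624 kW = 152.2 h

152.2 h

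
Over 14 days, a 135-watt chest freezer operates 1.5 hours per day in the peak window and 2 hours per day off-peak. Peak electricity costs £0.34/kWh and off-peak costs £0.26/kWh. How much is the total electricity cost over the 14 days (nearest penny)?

Peak energy = 0.135 kW × 1.5 h × 14 = 2.835 kWh
Off-peak energy = 0.135 kW × 2 h × 14 = 3.78 kWh
Cost = 2.835 × £0.34 + 3.78 × £0.26 = £0.9639 + £0.9828 = £1.95

£1.95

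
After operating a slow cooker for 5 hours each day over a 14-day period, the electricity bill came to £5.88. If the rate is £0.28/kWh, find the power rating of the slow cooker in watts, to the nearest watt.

Energy = £5.88 ÷ £0.28/kWh = 21 kWh
Runtime = 5 h/day × 14 days = 70 h
Power = 21 kWh ÷ 70 h = 0.3 kW = 300 W

300 W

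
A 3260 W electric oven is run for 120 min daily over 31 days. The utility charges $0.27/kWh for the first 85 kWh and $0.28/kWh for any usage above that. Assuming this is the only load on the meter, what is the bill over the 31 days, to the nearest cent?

Runtime = 120 min × 31 = 3720 min = 62 h
Energy = 3.26 kW × 62 h = 202.12 kWh
Tier 1 (0–85 kWh): 85 × $0.27 = $22.95
Above 85 kWh: 117.12 × $0.28 = $32.7936
Bill = $55.74

$55.74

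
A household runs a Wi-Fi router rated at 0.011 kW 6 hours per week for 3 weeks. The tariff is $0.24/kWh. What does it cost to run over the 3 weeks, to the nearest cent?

$0.05

Runtime = 6 h/week × 3 weeks = 18 h
Energy = 0.011 kW × 18 h = 0.198 kWh
Cost = 0.198 kWh × $0.24/kWh = $0.05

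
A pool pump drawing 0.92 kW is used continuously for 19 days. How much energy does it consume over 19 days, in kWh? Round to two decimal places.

419.52 kWh

Runtime = 24 h × 19 = 456 h
Energy = 0.92 kW × 456 h = 419.52 kWh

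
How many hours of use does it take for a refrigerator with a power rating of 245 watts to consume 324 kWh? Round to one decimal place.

1322.4 h

Hours = 324 kWh ÷ 0.245 kW = 1322.4 h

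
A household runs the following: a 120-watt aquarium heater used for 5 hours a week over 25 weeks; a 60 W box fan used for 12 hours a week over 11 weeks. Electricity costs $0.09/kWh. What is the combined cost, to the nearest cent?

aquarium heater: Runtime = 5 h/week × 25 weeks = 125 h
aquarium heater: 0.12 kW × 125 h = 15 kWh
box fan: Runtime = 12 h/week × 11 weeks = 132 h
box fan: 0.06 kW × 132 h = 7.92 kWh
Total energy = 22.92 kWh
Cost = 22.92 × $0.09 = $2.06

$2.06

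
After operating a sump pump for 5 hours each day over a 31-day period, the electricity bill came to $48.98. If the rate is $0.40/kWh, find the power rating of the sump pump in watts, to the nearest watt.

790 W

Energy = $48.98 ÷ $0.40/kWh = 122.45 kWh
Runtime = 5 h/day × 31 days = 155 h
Power = 122.45 kWh ÷ 155 h = 0.79 kW = 790 W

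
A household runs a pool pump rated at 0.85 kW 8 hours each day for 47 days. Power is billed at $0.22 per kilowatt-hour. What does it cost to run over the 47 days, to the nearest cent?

Runtime = 8 h/day × 47 days = 376 h
Energy = 0.85 kW × 376 h = 319.6 kWh
Cost = 319.6 kWh × $0.22/kWh = $70.31

$70.31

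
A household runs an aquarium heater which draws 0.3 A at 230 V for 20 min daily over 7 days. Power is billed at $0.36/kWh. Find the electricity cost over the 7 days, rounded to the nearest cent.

Power = 0.3 A × 230 V = 69 W = 0.069 kW
Runtime = 20 min × 7 = 140 min = 2.333333… h
Energy = 0.069 kW × 2.333333… h = 0.161 kWh
Cost = 0.161 kWh × $0.36/kWh = $0.06

$0.06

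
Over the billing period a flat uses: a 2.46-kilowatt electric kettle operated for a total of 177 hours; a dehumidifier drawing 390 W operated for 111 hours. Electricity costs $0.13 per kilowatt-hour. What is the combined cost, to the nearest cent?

$62.23

electric kettle: 2.46 kW × 177 h = 435.42 kWh
dehumidifier: 0.39 kW × 111 h = 43.29 kWh
Total energy = 478.71 kWh
Cost = 478.71 × $0.13 = $62.23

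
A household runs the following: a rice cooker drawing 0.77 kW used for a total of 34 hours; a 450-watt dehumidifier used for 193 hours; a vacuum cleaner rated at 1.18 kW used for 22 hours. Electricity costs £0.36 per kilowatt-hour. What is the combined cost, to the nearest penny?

rice cooker: 0.77 kW × 34 h = 26.18 kWh
dehumidifier: 0.45 kW × 193 h = 86.85 kWh
vacuum cleaner: 1.18 kW × 22 h = 25.96 kWh
Total energy = 138.99 kWh
Cost = 138.99 × £0.36 = £50.04

£50.04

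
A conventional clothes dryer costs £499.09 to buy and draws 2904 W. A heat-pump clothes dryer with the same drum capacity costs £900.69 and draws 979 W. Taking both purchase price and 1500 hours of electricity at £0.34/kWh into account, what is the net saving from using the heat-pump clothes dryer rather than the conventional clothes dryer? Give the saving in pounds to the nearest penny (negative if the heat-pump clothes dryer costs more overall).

£580.15

conventional clothes dryer: £499.09 + (2904/1000) kW × 1500 h × £0.34 = £499.09 + £1481.04 = £1980.13
heat-pump clothes dryer: £900.69 + (979/1000) kW × 1500 h × £0.34 = £900.69 + £499.29 = £1399.98
Saving = £1980.13 − £1399.98 = £580.15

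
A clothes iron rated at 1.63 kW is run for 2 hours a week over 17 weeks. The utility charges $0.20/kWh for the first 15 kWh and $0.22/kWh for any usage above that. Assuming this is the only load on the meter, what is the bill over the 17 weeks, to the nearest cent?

Runtime = 2 h/week × 17 weeks = 34 h
Energy = 1.63 kW × 34 h = 55.42 kWh
Tier 1 (0–15 kWh): 15 × $0.20 = $3
Above 15 kWh: 40.42 × $0.22 = $8.8924
Bill = $11.89

$11.89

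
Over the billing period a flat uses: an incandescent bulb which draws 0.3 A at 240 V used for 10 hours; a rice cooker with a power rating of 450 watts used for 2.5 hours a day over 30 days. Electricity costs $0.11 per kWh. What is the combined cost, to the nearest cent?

$3.79

incandescent bulb: Power = 0.3 A × 240 V = 72 W = 0.072 kW
incandescent bulb: 0.072 kW × 10 h = 0.72 kWh
rice cooker: Runtime = 2.5 h/day × 30 days = 75 h
rice cooker: 0.45 kW × 75 h = 33.75 kWh
Total energy = 34.47 kWh
Cost = 34.47 × $0.11 = $3.79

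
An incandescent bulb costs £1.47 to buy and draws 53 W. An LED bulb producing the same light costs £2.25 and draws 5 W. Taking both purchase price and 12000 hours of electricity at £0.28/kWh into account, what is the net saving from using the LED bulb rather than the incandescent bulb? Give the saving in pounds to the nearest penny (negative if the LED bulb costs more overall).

incandescent bulb: £1.47 + (53/1000) kW × 12000 h × £0.28 = £1.47 + £178.08 = £179.55
LED bulb: £2.25 + (5/1000) kW × 12000 h × £0.28 = £2.25 + £16.8 = £19.05
Saving = £179.55 − £19.05 = £160.5

£160.50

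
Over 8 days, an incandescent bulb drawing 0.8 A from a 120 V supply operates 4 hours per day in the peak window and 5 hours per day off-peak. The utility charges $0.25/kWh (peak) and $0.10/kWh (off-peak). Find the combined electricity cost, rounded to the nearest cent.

Power = 0.8 A × 120 V = 96 W = 0.096 kW
Peak energy = 0.096 kW × 4 h × 8 = 3.072 kWh
Off-peak energy = 0.096 kW × 5 h × 8 = 3.84 kWh
Cost = 3.072 × $0.25 + 3.84 × $0.10 = $0.768 + $0.384 = $1.15

$1.15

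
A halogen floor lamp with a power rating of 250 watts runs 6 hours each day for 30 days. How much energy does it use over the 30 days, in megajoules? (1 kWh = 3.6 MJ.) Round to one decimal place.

Runtime = 6 h/day × 30 days = 180 h
Energy = 0.25 kW × 180 h = 45 kWh
= 45 × 3.6 MJ = 162.0 MJ

162.0 MJ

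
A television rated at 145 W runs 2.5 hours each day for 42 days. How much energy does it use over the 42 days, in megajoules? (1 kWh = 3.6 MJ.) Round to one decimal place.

Runtime = 2.5 h/day × 42 days = 105 h
Energy = 0.145 kW × 105 h = 15.225 kWh
= 15.225 × 3.6 MJ = 54.8 MJ

54.8 MJ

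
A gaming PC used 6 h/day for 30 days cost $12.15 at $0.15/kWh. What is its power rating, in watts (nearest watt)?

Energy = $12.15 ÷ $0.15/kWh = 81 kWh
Runtime = 6 h/day × 30 days = 180 h
Power = 81 kWh ÷ 180 h = 0.45 kW = 450 W

450 W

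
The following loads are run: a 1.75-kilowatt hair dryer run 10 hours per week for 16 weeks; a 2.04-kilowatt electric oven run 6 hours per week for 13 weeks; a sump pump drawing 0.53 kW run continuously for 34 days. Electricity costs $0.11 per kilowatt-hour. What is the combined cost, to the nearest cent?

$95.88

hair dryer: Runtime = 10 h/week × 16 weeks = 160 h
hair dryer: 1.75 kW × 160 h = 280 kWh
electric oven: Runtime = 6 h/week × 13 weeks = 78 h
electric oven: 2.04 kW × 78 h = 159.12 kWh
sump pump: Runtime = 24 h × 34 = 816 h
sump pump: 0.53 kW × 816 h = 432.48 kWh
Total energy = 871.6 kWh
Cost = 871.6 × $0.11 = $95.88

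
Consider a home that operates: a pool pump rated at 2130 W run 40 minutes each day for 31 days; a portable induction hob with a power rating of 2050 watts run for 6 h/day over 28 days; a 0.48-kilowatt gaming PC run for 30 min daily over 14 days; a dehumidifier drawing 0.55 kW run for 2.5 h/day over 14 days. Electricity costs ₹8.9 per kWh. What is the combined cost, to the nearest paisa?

pool pump: Runtime = 40 min × 31 = 1240 min = 20.666666… h
pool pump: 2.13 kW × 20.666666… h = 44.02 kWh
portable induction hob: Runtime = 6 h/day × 28 days = 168 h
portable induction hob: 2.05 kW × 168 h = 344.4 kWh
gaming PC: Runtime = 30 min × 14 = 420 min = 7 h
gaming PC: 0.48 kW × 7 h = 3.36 kWh
dehumidifier: Runtime = 2.5 h/day × 14 days = 35 h
dehumidifier: 0.55 kW × 35 h = 19.25 kWh
Total energy = 411.03 kWh
Cost = 411.03 × ₹8.9 = ₹3658.17

₹3658.17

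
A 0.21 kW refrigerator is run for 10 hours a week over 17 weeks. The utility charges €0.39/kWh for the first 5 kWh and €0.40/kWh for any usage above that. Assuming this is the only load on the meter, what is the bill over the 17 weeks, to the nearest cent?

€14.23

Runtime = 10 h/week × 17 weeks = 170 h
Energy = 0.21 kW × 170 h = 35.7 kWh
Tier 1 (0–5 kWh): 5 × €0.39 = €1.95
Above 5 kWh: 30.7 × €0.40 = €12.28
Bill = €14.23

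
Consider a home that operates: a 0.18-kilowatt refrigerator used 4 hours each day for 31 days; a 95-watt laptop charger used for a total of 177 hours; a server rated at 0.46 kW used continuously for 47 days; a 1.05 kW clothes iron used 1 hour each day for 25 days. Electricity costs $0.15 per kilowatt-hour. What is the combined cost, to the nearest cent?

refrigerator: Runtime = 4 h/day × 31 days = 124 h
refrigerator: 0.18 kW × 124 h = 22.32 kWh
laptop charger: 0.095 kW × 177 h = 16.815 kWh
server: Runtime = 24 h × 47 = 1128 h
server: 0.46 kW × 1128 h = 518.88 kWh
clothes iron: Runtime = 1 h/day × 25 days = 25 h
clothes iron: 1.05 kW × 25 h = 26.25 kWh
Total energy = 584.265 kWh
Cost = 584.265 × $0.15 = $87.64

$87.64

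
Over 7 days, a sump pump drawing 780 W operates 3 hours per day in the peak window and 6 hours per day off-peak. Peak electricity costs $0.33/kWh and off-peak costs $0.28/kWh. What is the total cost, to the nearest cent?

$14.58

Peak energy = 0.78 kW × 3 h × 7 = 16.38 kWh
Off-peak energy = 0.78 kW × 6 h × 7 = 32.76 kWh
Cost = 16.38 × $0.33 + 32.76 × $0.28 = $5.4054 + $9.1728 = $14.58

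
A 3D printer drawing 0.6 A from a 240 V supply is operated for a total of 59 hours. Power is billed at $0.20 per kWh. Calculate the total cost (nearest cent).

Power = 0.6 A × 240 V = 144 W = 0.144 kW
Energy = 0.144 kW × 59 h = 8.496 kWh
Cost = 8.496 kWh × $0.20/kWh = $1.70

$1.70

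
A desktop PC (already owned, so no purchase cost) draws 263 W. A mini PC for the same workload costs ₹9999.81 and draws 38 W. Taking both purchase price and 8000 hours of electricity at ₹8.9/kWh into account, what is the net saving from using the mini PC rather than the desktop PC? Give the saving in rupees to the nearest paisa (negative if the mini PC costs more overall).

desktop PC: ₹0.00 + (263/1000) kW × 8000 h × ₹8.9 = ₹0.00 + ₹18725.6 = ₹18725.6
mini PC: ₹9999.81 + (38/1000) kW × 8000 h × ₹8.9 = ₹9999.81 + ₹2705.6 = ₹12705.41
Saving = ₹18725.6 − ₹12705.41 = ₹6020.19

₹6020.19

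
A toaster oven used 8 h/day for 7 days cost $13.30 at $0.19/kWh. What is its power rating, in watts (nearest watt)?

1250 W

Energy = $13.30 ÷ $0.19/kWh = 70 kWh
Runtime = 8 h/day × 7 days = 56 h
Power = 70 kWh ÷ 56 h = 1.25 kW = 1250 W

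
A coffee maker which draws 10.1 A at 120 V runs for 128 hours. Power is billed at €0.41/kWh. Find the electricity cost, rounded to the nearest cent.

Power = 10.1 A × 120 V = 1212 W = 1.212 kW
Energy = 1.212 kW × 128 h = 155.136 kWh
Cost = 155.136 kWh × €0.41/kWh = €63.61

€63.61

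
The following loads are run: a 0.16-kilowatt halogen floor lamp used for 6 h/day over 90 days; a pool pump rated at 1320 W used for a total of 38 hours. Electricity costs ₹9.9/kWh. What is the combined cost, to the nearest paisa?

₹1351.94

halogen floor lamp: Runtime = 6 h/day × 90 days = 540 h
halogen floor lamp: 0.16 kW × 540 h = 86.4 kWh
pool pump: 1.32 kW × 38 h = 50.16 kWh
Total energy = 136.56 kWh
Cost = 136.56 × ₹9.9 = ₹1351.94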